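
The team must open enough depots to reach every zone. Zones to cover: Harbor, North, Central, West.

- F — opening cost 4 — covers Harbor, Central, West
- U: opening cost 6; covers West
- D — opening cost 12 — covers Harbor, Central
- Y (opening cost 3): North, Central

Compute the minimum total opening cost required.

7

Choose F and Y: together they cover Harbor, North, Central, West — every zone.
Total opening cost: 4 + 3 = 7.
No cover costs less than 7.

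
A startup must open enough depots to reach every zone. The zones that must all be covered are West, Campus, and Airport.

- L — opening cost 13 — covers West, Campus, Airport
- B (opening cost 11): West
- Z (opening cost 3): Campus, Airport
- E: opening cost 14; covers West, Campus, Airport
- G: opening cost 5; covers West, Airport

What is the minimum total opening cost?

This is an integer covering problem.
Choose Z and G: together they cover West, Campus, Airport — every zone.
Total opening cost: 3 + 5 = 8.
No cover costs less than 8.

8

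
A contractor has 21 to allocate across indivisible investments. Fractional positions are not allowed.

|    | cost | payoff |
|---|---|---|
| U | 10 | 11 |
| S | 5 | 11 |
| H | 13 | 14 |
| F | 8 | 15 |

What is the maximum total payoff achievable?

U + F: cost 10 + 8 = 18 ≤ 21, payoff 11 + 15 = 26.
S + F: cost 5 + 8 = 13 ≤ 21, payoff 11 + 15 = 26.
H + F: cost 13 + 8 = 21 ≤ 21, payoff 14 + 15 = 29.
Best is H and F with total payoff 29.

29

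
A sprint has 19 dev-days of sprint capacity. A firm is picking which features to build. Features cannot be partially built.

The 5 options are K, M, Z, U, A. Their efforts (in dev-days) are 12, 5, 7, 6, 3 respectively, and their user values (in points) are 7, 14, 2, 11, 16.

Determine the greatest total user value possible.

Treat it as a binary knapsack problem.
M + Z + A: effort 5 + 7 + 3 = 15 ≤ 19, user value 14 + 2 + 16 = 32.
M + U + A: effort 5 + 6 + 3 = 14 ≤ 19, user value 14 + 11 + 16 = 41.
Best is M, U, and A with total user value 41.

41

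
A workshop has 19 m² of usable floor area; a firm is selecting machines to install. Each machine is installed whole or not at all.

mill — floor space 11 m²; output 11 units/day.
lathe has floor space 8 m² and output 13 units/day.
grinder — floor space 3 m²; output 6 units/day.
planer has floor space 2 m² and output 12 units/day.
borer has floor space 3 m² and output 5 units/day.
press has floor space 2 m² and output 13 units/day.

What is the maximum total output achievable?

Allowing fractional choices, the relaxed optimum would be about 50.0, but machines are indivisible.
lathe + grinder + planer + press: floor space 8 + 3 + 2 + 2 = 15 ≤ 19, output 13 + 6 + 12 + 13 = 44.
lathe + grinder + planer + borer + press: floor space 8 + 3 + 2 + 3 + 2 = 18 ≤ 19, output 13 + 6 + 12 + 5 + 13 = 49.
lathe + planer + borer + press: floor space 8 + 2 + 3 + 2 = 15 ≤ 19, output 13 + 12 + 5 + 13 = 43.
Best is lathe, grinder, planer, borer, and press with total output 49.

49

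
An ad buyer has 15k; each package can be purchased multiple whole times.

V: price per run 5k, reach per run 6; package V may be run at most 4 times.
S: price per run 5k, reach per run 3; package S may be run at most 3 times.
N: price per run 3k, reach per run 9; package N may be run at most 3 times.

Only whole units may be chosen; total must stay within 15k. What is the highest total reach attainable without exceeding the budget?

Take 1×V and 3×N: price 14 ≤ 15, reach 1·6 + 3·9 = 33.
N has the best ratio (9/3) and is taken to its limit of 3; remaining capacity is filled optimally with the others.

33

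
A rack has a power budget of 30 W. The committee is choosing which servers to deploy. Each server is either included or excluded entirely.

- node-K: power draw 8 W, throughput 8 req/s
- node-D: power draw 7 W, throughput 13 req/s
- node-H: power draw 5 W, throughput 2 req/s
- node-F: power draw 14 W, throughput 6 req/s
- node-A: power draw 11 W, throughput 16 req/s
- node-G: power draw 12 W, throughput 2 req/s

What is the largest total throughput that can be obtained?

37

Allowing fractional choices, the relaxed optimum would be about 38.7, but servers are indivisible.
node-K + node-D + node-A: power draw 8 + 7 + 11 = 26 ≤ 30, throughput 8 + 13 + 16 = 37.
node-D + node-H + node-A: power draw 7 + 5 + 11 = 23 ≤ 30, throughput 13 + 2 + 16 = 31.
Best is node-K, node-D, and node-A with total throughput 37.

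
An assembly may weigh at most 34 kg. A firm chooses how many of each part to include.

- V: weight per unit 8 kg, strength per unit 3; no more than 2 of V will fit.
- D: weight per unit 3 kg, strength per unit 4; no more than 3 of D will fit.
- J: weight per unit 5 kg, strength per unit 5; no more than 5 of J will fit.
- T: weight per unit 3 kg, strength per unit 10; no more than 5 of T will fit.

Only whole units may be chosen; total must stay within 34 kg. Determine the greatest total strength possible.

72

Take 3×D, 2×J, and 5×T: weight 34 ≤ 34, strength 3·4 + 2·5 + 5·10 = 72.
T has the best ratio (10/3) and is taken to its limit of 5; remaining capacity is filled optimally with the others.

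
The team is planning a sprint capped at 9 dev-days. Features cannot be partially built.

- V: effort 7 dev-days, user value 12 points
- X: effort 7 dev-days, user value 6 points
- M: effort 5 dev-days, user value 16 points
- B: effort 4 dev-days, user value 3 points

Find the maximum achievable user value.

Allowing fractional choices, the relaxed optimum would be about 22.9, but features are indivisible.
M: effort 5 ≤ 9, user value 16.
M + B: effort 5 + 4 = 9 ≤ 9, user value 16 + 3 = 19.
Best is M and B with total user value 19.

19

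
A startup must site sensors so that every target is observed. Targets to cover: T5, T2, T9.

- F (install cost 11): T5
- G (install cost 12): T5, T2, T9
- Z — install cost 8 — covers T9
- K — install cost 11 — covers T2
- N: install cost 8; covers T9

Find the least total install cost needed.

12

G alone covers T5, T2, T9 — every target.
Total install cost: 12.
No cover costs less than 12.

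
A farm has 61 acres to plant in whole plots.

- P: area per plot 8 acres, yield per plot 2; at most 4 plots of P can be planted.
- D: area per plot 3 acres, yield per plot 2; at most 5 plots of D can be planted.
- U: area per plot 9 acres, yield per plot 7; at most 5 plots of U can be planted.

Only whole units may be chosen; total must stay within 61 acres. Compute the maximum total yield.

U has the best ratio (7/9); taking only U gives at most 5×7 = 35 (stopped by the supply cap of 5).
Mixing does better — 5×D and 5×U: area 60 ≤ 61, yield 5·2 + 5·7 = 45.

45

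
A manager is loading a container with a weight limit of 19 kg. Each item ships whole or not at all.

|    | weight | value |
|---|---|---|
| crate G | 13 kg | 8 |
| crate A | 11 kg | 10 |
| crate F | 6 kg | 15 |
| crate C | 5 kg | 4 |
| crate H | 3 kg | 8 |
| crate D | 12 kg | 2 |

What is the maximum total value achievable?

27

crate F + crate C + crate H: weight 6 + 5 + 3 = 14 ≤ 19, value 15 + 4 + 8 = 27.
crate A + crate F: weight 11 + 6 = 17 ≤ 19, value 10 + 15 = 25.
Best is crate F, crate C, and crate H with total value 27.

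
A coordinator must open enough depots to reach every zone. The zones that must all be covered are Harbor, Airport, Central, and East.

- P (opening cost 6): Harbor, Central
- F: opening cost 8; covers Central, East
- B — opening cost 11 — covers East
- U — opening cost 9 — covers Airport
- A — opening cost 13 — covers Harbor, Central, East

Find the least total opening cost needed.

The greedy cost-per-new-zone heuristic would pick P, F, and U for 23, but a cheaper cover exists.
Choose U and A: together they cover Harbor, Airport, Central, East — every zone.
Total opening cost: 9 + 13 = 22.
No cover costs less than 22.

22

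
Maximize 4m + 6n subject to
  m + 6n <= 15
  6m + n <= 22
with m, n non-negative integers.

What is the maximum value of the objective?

The continuous relaxation peaks at (3.34, 1.94) with value 25.03; rounding to a feasible lattice point costs some objective.
(m,n)=(3,2): 1·3+6·2=15≤15, 6·3+1·2=20≤22, objective 24.
(m,n)=(2,2): 1·2+6·2=14≤15, 6·2+1·2=14≤22, objective 20.
No feasible integer point exceeds 24.

24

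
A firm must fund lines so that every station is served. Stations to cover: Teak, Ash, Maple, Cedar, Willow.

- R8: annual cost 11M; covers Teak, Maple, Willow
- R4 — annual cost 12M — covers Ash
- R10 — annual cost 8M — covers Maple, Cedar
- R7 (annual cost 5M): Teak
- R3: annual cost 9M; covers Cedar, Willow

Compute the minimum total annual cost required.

31

Choose R8, R4, and R10: together they cover Teak, Ash, Maple, Cedar, Willow — every station.
Total annual cost: 11 + 12 + 8 = 31.
No cover costs less than 31.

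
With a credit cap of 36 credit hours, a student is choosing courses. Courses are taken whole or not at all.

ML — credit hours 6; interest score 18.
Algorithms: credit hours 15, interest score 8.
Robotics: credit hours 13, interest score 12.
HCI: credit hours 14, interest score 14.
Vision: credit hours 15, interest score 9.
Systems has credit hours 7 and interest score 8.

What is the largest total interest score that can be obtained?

44

Allowing fractional choices, the relaxed optimum would be about 48.3, but courses are indivisible.
ML + HCI + Vision: credit hours 6 + 14 + 15 = 35 ≤ 36, interest score 18 + 14 + 9 = 41.
ML + Robotics + HCI: credit hours 6 + 13 + 14 = 33 ≤ 36, interest score 18 + 12 + 14 = 44.
ML + HCI + Systems: credit hours 6 + 14 + 7 = 27 ≤ 36, interest score 18 + 14 + 8 = 40.
Best is ML, Robotics, and HCI with total interest score 44.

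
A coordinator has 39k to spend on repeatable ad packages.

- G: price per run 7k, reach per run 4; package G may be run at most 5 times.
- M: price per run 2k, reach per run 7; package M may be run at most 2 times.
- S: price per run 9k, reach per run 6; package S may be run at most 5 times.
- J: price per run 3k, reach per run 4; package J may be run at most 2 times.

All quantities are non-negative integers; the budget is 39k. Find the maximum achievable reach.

40

Take 2×M, 3×S, and 2×J: price 37 ≤ 39, reach 2·7 + 3·6 + 2·4 = 40.
M has the best ratio (7/2) and is taken to its limit of 2; remaining capacity is filled optimally with the others.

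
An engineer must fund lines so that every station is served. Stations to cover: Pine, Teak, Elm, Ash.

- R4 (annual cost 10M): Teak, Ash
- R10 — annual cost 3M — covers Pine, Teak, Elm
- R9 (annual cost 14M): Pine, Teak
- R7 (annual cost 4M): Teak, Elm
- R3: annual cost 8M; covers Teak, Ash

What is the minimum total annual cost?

11

This is a weighted set-cover instance.
Choose R10 and R3: together they cover Pine, Teak, Elm, Ash — every station.
Total annual cost: 3 + 8 = 11.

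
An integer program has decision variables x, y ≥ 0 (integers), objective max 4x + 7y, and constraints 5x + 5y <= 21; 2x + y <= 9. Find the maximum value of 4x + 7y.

(x,y)=(0,4): 5·0+5·4=20≤21, 2·0+1·4=4≤9, objective 28.
(x,y)=(1,3): 5·1+5·3=20≤21, 2·1+1·3=5≤9, objective 25.
(x,y)=(0,3): 5·0+5·3=15≤21, 2·0+1·3=3≤9, objective 21.
No feasible integer point exceeds 28.

28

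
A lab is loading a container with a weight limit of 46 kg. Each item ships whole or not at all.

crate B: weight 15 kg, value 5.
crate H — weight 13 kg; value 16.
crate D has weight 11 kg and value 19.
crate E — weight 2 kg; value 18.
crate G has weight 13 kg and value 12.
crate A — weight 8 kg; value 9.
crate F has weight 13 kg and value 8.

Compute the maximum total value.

65

Allowing fractional choices, the relaxed optimum would be about 73.1, but items are indivisible.
crate H + crate D + crate E + crate A: weight 13 + 11 + 2 + 8 = 34 ≤ 46, value 16 + 19 + 18 + 9 = 62.
crate H + crate D + crate E + crate G: weight 13 + 11 + 2 + 13 = 39 ≤ 46, value 16 + 19 + 18 + 12 = 65.
crate H + crate D + crate E + crate F: weight 13 + 11 + 2 + 13 = 39 ≤ 46, value 16 + 19 + 18 + 8 = 61.
Best is crate H, crate D, crate E, and crate G with total value 65.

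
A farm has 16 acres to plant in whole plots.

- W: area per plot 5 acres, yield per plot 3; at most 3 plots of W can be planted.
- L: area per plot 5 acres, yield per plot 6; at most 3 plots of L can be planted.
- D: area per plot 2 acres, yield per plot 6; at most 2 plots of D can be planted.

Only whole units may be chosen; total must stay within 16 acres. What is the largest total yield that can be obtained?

This is a bounded integer knapsack.
1×W, 1×L, and 2×D: area 14 ≤ 16, yield 1·3 + 1·6 + 2·6 = 21.
2×L and 2×D: area 14 ≤ 16, yield 2·6 + 2·6 = 24.
Best is 24.

24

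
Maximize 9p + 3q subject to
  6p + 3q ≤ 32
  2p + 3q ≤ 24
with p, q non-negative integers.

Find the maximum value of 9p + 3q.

45

The continuous relaxation peaks at (5.33, 0) with value 48.00; rounding to a feasible lattice point costs some objective.
(p,q)=(5,0): 6·5+3·0=30≤32, 2·5+3·0=10≤24, objective 45.
(p,q)=(4,1): 6·4+3·1=27≤32, 2·4+3·1=11≤24, objective 39.
(p,q)=(4,0): 6·4+3·0=24≤32, 2·4+3·0=8≤24, objective 36.
Maximum is 45 at (p,q)=(5,0).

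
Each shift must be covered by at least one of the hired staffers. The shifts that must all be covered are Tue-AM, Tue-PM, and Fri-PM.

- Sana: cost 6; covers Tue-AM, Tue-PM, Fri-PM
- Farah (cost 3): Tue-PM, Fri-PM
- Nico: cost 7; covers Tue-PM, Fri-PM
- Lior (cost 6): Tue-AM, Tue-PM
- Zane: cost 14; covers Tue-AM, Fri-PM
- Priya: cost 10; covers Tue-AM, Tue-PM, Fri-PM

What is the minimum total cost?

The greedy cost-per-new-shift heuristic would pick Farah and Sana for 9, but a cheaper cover exists.
Sana alone covers Tue-AM, Tue-PM, Fri-PM — every shift.
Total cost: 6.
No cover costs less than 6.

6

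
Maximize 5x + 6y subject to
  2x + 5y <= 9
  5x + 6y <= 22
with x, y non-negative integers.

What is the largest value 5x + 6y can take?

20

The continuous relaxation peaks at (4.4, 0) with value 22.00; rounding to a feasible lattice point costs some objective.
(x,y)=(4,0): 2·4+5·0=8≤9, 5·4+6·0=20≤22, objective 20.
(x,y)=(3,0): 2·3+5·0=6≤9, 5·3+6·0=15≤22, objective 15.
Maximum is 20 at (x,y)=(4,0).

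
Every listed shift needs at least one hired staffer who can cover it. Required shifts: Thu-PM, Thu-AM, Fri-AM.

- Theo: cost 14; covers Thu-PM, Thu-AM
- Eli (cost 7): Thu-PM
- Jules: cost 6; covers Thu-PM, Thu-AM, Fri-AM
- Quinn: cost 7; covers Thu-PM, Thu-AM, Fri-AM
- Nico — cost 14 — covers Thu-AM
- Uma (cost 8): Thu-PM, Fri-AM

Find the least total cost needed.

This is a weighted set-cover instance.
Jules alone covers Thu-PM, Thu-AM, Fri-AM — every shift.
Total cost: 6.
No cover costs less than 6.

6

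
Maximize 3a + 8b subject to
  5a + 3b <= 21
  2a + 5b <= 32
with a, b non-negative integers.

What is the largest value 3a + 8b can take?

48

Relaxing integrality, the LP optimum is 51.20 at (a,b) = (0, 6.4), which is not an integer point.
(a,b)=(0,6): 5·0+3·6=18≤21, 2·0+5·6=30≤32, objective 48.
(a,b)=(1,5): 5·1+3·5=20≤21, 2·1+5·5=27≤32, objective 43.
Maximum is 48 at (a,b)=(0,6).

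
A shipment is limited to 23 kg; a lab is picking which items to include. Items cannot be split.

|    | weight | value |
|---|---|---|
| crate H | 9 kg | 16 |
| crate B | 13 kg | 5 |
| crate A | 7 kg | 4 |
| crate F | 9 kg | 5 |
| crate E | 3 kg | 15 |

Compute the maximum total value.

36

Take crate H, crate F, and crate E: weight 9 + 9 + 3 = 21 ≤ 23, value 16 + 5 + 15 = 36.
No other feasible combination does better.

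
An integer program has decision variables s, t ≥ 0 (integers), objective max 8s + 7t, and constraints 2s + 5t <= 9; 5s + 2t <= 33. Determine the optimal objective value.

(s,t)=(4,0): 2·4+5·0=8≤9, 5·4+2·0=20≤33, objective 32.
(s,t)=(3,0): 2·3+5·0=6≤9, 5·3+2·0=15≤33, objective 24.
Maximum is 32 at (s,t)=(4,0).

32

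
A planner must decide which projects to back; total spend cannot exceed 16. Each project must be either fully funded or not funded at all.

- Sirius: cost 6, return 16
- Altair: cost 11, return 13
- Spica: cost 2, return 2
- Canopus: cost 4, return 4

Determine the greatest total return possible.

22

Sirius + Canopus: cost 6 + 4 = 10 ≤ 16, return 16 + 4 = 20.
Sirius + Spica: cost 6 + 2 = 8 ≤ 16, return 16 + 2 = 18.
Sirius + Spica + Canopus: cost 6 + 2 + 4 = 12 ≤ 16, return 16 + 2 + 4 = 22.
Best is Sirius, Spica, and Canopus with total return 22.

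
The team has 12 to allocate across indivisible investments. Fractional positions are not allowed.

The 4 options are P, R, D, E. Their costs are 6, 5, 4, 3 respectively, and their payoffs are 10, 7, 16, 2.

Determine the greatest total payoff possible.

26

Take P and D: cost 6 + 4 = 10 ≤ 12, payoff 10 + 16 = 26.
No other feasible combination does better.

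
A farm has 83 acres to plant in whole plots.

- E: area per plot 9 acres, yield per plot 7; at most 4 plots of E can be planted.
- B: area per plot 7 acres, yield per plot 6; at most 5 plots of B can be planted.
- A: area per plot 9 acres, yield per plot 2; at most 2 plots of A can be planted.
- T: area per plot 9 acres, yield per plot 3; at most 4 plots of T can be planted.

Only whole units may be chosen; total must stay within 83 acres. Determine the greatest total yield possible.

61

B has the best ratio (6/7); taking only B gives at most 5×6 = 30 (stopped by the supply cap of 5).
Mixing does better — 4×E, 5×B, and 1×T: area 80 ≤ 83, yield 4·7 + 5·6 + 1·3 = 61.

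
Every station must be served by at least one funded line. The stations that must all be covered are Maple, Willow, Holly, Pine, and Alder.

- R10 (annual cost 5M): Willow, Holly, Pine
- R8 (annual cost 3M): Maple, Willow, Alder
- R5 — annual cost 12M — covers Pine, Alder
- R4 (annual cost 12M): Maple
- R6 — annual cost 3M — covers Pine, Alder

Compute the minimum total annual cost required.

8

Choose R10 and R8: together they cover Maple, Willow, Holly, Pine, Alder — every station.
Total annual cost: 5 + 3 = 8.
No cover costs less than 8.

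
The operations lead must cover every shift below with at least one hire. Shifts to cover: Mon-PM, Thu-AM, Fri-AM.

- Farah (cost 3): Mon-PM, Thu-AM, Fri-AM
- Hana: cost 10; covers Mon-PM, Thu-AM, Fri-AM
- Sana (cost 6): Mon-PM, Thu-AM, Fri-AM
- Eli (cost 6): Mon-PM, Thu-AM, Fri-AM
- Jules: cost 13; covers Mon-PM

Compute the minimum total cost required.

This is an integer covering problem.
Farah alone covers Mon-PM, Thu-AM, Fri-AM — every shift.
Total cost: 3.
No cover costs less than 3.

3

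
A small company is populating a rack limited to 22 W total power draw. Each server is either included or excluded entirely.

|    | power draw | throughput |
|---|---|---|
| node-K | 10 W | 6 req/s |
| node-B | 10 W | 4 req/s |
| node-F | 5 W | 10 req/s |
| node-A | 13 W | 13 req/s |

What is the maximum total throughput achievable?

Take node-F and node-A: power draw 5 + 13 = 18 ≤ 22, throughput 10 + 13 = 23.
No other feasible combination does better.

23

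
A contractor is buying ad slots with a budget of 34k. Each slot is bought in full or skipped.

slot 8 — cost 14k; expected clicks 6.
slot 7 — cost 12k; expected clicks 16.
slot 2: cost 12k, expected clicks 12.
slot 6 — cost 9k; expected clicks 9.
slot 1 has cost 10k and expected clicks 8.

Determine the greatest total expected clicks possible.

37

slot 7 + slot 2 + slot 1: cost 12 + 12 + 10 = 34 ≤ 34, expected clicks 16 + 12 + 8 = 36.
slot 7 + slot 2 + slot 6: cost 12 + 12 + 9 = 33 ≤ 34, expected clicks 16 + 12 + 9 = 37.
slot 7 + slot 6 + slot 1: cost 12 + 9 + 10 = 31 ≤ 34, expected clicks 16 + 9 + 8 = 33.
Best is slot 7, slot 2, and slot 6 with total expected clicks 37.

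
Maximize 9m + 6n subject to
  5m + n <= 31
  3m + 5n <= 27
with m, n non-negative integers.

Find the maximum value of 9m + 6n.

(m,n)=(6,1): 5·6+1·1=31≤31, 3·6+5·1=23≤27, objective 60.
(m,n)=(5,2): 5·5+1·2=27≤31, 3·5+5·2=25≤27, objective 57.
(m,n)=(6,0): 5·6+1·0=30≤31, 3·6+5·0=18≤27, objective 54.
The best lattice point is (6,1), giving 60.

60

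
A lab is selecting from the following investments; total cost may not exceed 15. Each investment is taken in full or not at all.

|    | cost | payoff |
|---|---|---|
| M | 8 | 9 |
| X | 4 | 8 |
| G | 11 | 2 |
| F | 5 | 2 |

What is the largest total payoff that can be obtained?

Treat it as a binary knapsack problem.
Allowing fractional choices, the relaxed optimum would be about 18.2, but investments are indivisible.
M + X: cost 8 + 4 = 12 ≤ 15, payoff 9 + 8 = 17.
M + F: cost 8 + 5 = 13 ≤ 15, payoff 9 + 2 = 11.
Best is M and X with total payoff 17.

17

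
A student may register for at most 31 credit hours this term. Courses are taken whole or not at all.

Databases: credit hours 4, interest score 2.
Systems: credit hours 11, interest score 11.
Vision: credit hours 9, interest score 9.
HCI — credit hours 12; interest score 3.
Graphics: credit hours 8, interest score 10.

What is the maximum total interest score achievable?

This is a 0-1 knapsack instance.
Systems + HCI + Graphics: credit hours 11 + 12 + 8 = 31 ≤ 31, interest score 11 + 3 + 10 = 24.
Systems + Vision + Graphics: credit hours 11 + 9 + 8 = 28 ≤ 31, interest score 11 + 9 + 10 = 30.
Databases + Systems + Graphics: credit hours 4 + 11 + 8 = 23 ≤ 31, interest score 2 + 11 + 10 = 23.
Best is Systems, Vision, and Graphics with total interest score 30.

30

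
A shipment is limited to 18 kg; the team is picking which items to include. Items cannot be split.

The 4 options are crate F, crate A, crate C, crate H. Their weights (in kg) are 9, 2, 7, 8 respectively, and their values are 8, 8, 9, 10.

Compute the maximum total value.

Allowing fractional choices, the relaxed optimum would be about 27.9, but items are indivisible.
crate C + crate H: weight 7 + 8 = 15 ≤ 18, value 9 + 10 = 19.
crate F + crate A + crate C: weight 9 + 2 + 7 = 18 ≤ 18, value 8 + 8 + 9 = 25.
crate A + crate C + crate H: weight 2 + 7 + 8 = 17 ≤ 18, value 8 + 9 + 10 = 27.
Best is crate A, crate C, and crate H with total value 27.

27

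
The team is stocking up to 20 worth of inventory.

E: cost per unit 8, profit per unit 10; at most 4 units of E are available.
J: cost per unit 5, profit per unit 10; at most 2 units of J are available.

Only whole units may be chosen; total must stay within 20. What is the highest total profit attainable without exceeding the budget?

Take 1×E and 2×J: cost 18 ≤ 20, profit 1·10 + 2·10 = 30.
J has the best ratio (10/5) and is taken to its limit of 2; remaining capacity is filled optimally with the others.

30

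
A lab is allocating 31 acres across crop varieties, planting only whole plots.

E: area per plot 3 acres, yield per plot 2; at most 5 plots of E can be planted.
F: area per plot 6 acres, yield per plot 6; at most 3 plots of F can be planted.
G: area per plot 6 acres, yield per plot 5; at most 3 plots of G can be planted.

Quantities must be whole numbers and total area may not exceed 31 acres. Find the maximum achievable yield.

2×F and 3×G: area 30 ≤ 31, yield 2·6 + 3·5 = 27.
3×F and 2×G: area 30 ≤ 31, yield 3·6 + 2·5 = 28.
Best is 28.

28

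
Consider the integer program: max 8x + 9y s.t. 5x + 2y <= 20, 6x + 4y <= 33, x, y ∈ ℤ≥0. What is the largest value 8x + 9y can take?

(x,y)=(0,8) is feasible, giving 72.
(x,y)=(0,7) is feasible, giving 63.
The best lattice point is (0,8), giving 72.

72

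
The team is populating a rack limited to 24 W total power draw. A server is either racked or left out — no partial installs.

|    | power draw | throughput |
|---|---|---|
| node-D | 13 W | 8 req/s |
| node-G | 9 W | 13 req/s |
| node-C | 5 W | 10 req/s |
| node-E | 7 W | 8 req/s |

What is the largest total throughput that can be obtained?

31

node-G + node-C: power draw 9 + 5 = 14 ≤ 24, throughput 13 + 10 = 23.
node-G + node-E: power draw 9 + 7 = 16 ≤ 24, throughput 13 + 8 = 21.
node-G + node-C + node-E: power draw 9 + 5 + 7 = 21 ≤ 24, throughput 13 + 10 + 8 = 31.
Best is node-G, node-C, and node-E with total throughput 31.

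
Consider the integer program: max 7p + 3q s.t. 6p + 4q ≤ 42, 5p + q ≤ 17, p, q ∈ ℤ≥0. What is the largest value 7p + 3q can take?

35

Relaxing integrality, the LP optimum is 36.14 at (p,q) = (1.86, 7.71), which is not an integer point.
(p,q)=(2,7): 6·2+4·7=40≤42, 5·2+1·7=17≤17, objective 35.
(p,q)=(2,6): 6·2+4·6=36≤42, 5·2+1·6=16≤17, objective 32.
(p,q)=(1,8): 6·1+4·8=38≤42, 5·1+1·8=13≤17, objective 31.
(p,q)=(1,7): 6·1+4·7=34≤42, 5·1+1·7=12≤17, objective 28.
Maximum is 35 at (p,q)=(2,7).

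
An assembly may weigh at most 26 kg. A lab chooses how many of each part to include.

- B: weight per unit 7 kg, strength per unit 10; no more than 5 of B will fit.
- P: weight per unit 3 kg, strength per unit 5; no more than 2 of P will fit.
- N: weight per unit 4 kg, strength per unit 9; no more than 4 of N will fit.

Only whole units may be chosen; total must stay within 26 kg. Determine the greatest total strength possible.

N has the best ratio (9/4); taking only N gives at most 4×9 = 36 (stopped by the supply cap of 4).
Mixing does better — 1×B, 1×P, and 4×N: weight 26 ≤ 26, strength 1·10 + 1·5 + 4·9 = 51.

51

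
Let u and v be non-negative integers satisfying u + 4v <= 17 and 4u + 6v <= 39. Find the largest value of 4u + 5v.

37

(u,v)=(8,1): 1·8+4·1=12≤17, 4·8+6·1=38≤39, objective 37.
(u,v)=(9,0): 1·9+4·0=9≤17, 4·9+6·0=36≤39, objective 36.
(u,v)=(7,1): 1·7+4·1=11≤17, 4·7+6·1=34≤39, objective 33.
Maximum is 37 at (u,v)=(8,1).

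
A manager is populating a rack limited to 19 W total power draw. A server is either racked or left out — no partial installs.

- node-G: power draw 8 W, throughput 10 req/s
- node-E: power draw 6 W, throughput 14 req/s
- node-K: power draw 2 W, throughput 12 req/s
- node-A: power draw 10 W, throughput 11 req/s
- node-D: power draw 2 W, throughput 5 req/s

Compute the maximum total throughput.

Take node-G, node-E, node-K, and node-D: power draw 8 + 6 + 2 + 2 = 18 ≤ 19, throughput 10 + 14 + 12 + 5 = 41.
No other feasible combination does better.

41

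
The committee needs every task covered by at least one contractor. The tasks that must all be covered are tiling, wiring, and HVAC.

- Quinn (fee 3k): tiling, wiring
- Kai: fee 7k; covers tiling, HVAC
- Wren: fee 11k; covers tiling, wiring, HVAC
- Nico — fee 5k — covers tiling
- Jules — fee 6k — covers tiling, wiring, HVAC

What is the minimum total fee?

6

The greedy cost-per-new-task heuristic would pick Quinn and Jules for 9, but a cheaper cover exists.
Jules alone covers tiling, wiring, HVAC — every task.
Total fee: 6.
No cover costs less than 6.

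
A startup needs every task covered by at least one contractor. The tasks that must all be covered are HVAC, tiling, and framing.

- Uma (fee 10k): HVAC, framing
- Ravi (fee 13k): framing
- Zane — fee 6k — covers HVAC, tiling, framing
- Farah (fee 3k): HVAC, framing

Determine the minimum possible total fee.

The greedy cost-per-new-task heuristic would pick Farah and Zane for 9, but a cheaper cover exists.
Zane alone covers HVAC, tiling, framing — every task.
Total fee: 6.
No cover costs less than 6.

6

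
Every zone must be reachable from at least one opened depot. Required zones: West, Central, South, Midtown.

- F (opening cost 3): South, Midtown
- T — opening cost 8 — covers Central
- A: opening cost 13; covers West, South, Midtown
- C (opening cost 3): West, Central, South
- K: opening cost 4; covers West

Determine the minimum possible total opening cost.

6

Choose F and C: together they cover West, Central, South, Midtown — every zone.
Total opening cost: 3 + 3 = 6.
No cover costs less than 6.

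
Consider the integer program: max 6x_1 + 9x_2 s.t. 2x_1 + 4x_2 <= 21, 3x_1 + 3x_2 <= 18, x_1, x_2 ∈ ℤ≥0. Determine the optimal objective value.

48

Relaxing integrality, the LP optimum is 49.50 at (x_1,x_2) = (1.5, 4.5), which is not an integer point.
(x_1,x_2)=(2,4) is feasible, giving 48.
(x_1,x_2)=(3,3) is feasible, giving 45.
No feasible integer point exceeds 48.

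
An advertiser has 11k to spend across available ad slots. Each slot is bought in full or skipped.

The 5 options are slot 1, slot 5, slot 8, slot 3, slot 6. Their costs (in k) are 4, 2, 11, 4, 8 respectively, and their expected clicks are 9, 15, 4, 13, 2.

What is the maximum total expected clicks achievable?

This is an integer program with binary decision variables.
Take slot 1, slot 5, and slot 3: cost 4 + 2 + 4 = 10 ≤ 11, expected clicks 9 + 15 + 13 = 37.
No other feasible combination does better.

37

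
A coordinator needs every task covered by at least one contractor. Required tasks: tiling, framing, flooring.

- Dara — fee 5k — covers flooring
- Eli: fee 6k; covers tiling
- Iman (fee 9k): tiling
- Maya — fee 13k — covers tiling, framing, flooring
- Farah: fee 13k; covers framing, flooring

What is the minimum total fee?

13

This is an integer covering problem.
Maya alone covers tiling, framing, flooring — every task.
Total fee: 13.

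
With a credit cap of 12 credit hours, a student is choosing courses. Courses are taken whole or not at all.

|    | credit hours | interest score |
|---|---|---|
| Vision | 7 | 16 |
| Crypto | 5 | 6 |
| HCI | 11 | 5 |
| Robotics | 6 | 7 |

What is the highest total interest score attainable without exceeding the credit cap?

Crypto + Robotics: credit hours 5 + 6 = 11 ≤ 12, interest score 6 + 7 = 13.
Vision + Crypto: credit hours 7 + 5 = 12 ≤ 12, interest score 16 + 6 = 22.
Vision: credit hours 7 ≤ 12, interest score 16.
Best is Vision and Crypto with total interest score 22.

22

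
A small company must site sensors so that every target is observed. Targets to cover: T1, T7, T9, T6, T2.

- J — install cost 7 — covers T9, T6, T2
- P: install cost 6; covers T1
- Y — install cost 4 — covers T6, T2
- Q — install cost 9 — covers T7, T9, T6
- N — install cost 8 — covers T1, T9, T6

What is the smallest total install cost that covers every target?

The greedy cost-per-new-target heuristic would pick Y, N, and Q for 21, but a cheaper cover exists.
Choose P, Y, and Q: together they cover T1, T7, T9, T6, T2 — every target.
Total install cost: 6 + 4 + 9 = 19.
No cover costs less than 19.

19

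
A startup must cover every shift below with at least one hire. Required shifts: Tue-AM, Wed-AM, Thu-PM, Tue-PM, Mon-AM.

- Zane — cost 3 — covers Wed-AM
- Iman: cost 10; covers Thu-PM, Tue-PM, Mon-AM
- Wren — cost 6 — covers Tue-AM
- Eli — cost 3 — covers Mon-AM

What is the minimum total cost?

The greedy cost-per-new-shift heuristic would pick Zane, Eli, Iman, and Wren for 22, but a cheaper cover exists.
Choose Zane, Iman, and Wren: together they cover Tue-AM, Wed-AM, Thu-PM, Tue-PM, Mon-AM — every shift.
Total cost: 3 + 10 + 6 = 19.
No cover costs less than 19.

19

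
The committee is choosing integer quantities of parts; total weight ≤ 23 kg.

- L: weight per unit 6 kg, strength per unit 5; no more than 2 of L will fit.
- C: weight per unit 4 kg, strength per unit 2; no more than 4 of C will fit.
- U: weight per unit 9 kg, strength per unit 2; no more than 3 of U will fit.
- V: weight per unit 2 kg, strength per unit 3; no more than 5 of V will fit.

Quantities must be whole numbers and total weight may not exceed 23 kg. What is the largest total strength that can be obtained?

V has the best ratio (3/2); taking only V gives at most 5×3 = 15 (stopped by the supply cap of 5).
Mixing does better — 2×L and 5×V: weight 22 ≤ 23, strength 2·5 + 5·3 = 25.

25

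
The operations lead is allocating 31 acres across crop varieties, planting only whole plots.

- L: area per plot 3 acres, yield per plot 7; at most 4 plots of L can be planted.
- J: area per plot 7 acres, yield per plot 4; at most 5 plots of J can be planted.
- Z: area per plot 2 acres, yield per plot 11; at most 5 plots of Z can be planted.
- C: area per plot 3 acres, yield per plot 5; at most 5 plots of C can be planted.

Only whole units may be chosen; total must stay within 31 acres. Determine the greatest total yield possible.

98

Z has the best ratio (11/2); taking only Z gives at most 5×11 = 55 (stopped by the supply cap of 5).
Mixing does better — 4×L, 5×Z, and 3×C: area 31 ≤ 31, yield 4·7 + 5·11 + 3·5 = 98.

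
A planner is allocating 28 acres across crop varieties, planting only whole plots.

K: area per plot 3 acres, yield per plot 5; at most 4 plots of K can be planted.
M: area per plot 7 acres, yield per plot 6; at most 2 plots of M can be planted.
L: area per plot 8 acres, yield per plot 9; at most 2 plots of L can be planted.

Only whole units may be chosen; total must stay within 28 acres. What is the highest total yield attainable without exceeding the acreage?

38

4×K, 1×M, and 1×L: area 27 ≤ 28, yield 4·5 + 1·6 + 1·9 = 35.
4×K and 2×L: area 28 ≤ 28, yield 4·5 + 2·9 = 38.
Best is 38.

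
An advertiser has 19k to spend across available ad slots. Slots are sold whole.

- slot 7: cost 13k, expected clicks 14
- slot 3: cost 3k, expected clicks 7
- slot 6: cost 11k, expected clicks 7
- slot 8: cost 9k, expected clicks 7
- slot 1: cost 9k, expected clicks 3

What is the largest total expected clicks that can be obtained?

21

Allowing fractional choices, the relaxed optimum would be about 23.3, but ad slots are indivisible.
slot 3 + slot 8: cost 3 + 9 = 12 ≤ 19, expected clicks 7 + 7 = 14.
slot 7 + slot 3: cost 13 + 3 = 16 ≤ 19, expected clicks 14 + 7 = 21.
slot 7: cost 13 ≤ 19, expected clicks 14.
Best is slot 7 and slot 3 with total expected clicks 21.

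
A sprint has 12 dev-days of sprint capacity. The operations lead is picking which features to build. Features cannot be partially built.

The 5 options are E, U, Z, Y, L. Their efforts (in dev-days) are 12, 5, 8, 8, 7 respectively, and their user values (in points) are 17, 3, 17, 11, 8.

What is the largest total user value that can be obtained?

17

E: effort 12 ≤ 12, user value 17.
Z: effort 8 ≤ 12, user value 17.
The maximum user value is 17; one optimal choice is Z.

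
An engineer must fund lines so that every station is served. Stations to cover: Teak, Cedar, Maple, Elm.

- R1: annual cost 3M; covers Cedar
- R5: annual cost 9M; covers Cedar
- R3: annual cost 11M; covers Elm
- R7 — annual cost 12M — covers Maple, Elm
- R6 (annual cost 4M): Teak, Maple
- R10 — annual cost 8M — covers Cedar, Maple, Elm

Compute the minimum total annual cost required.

12

The greedy cost-per-new-station heuristic would pick R6, R1, and R10 for 15, but a cheaper cover exists.
Choose R6 and R10: together they cover Teak, Cedar, Maple, Elm — every station.
Total annual cost: 4 + 8 = 12.
No cover costs less than 12.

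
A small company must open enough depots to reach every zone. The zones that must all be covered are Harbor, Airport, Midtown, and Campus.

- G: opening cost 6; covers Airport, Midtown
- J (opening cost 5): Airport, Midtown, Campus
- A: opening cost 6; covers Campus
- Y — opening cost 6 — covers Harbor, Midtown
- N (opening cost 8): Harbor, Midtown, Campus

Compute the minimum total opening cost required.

Choose J and Y: together they cover Harbor, Airport, Midtown, Campus — every zone.
Total opening cost: 5 + 6 = 11.
No cover costs less than 11.

11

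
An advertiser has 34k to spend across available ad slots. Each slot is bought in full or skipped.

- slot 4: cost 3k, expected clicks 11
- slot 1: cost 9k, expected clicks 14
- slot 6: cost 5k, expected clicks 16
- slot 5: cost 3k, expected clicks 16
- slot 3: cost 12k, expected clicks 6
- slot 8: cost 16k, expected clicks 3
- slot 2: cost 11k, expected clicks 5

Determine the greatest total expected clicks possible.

63

Take slot 4, slot 1, slot 6, slot 5, and slot 3: cost 3 + 9 + 5 + 3 + 12 = 32 ≤ 34, expected clicks 11 + 14 + 16 + 16 + 6 = 63.
No other feasible combination does better.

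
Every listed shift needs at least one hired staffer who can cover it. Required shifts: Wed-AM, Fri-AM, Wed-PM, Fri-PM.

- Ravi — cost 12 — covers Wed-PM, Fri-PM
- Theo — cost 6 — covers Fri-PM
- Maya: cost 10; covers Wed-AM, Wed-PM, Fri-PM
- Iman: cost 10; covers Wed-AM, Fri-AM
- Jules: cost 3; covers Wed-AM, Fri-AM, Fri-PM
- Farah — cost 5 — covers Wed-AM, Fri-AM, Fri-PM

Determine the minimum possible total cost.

This is an integer covering problem.
Choose Maya and Jules: together they cover Wed-AM, Fri-AM, Wed-PM, Fri-PM — every shift.
Total cost: 10 + 3 = 13.
No cover costs less than 13.

13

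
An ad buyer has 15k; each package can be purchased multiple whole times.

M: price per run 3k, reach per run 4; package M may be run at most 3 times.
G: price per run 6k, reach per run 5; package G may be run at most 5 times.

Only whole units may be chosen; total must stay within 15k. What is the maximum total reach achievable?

M has the best ratio (4/3); taking only M gives at most 3×4 = 12 (stopped by the supply cap of 3).
Mixing does better — 3×M and 1×G: price 15 ≤ 15, reach 3·4 + 1·5 = 17.

17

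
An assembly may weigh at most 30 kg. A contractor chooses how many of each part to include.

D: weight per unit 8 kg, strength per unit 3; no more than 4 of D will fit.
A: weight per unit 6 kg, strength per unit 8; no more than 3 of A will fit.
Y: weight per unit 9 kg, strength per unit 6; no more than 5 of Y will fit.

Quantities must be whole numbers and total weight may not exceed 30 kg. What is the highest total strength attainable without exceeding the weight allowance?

30

2×A and 2×Y: weight 30 ≤ 30, strength 2·8 + 2·6 = 28.
3×A and 1×Y: weight 27 ≤ 30, strength 3·8 + 1·6 = 30.
Best is 30.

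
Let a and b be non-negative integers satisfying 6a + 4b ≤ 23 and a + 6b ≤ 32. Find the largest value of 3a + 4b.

Relaxing integrality, the LP optimum is 22.06 at (a,b) = (0.312, 5.28), which is not an integer point.
(a,b)=(0,5): 6·0+4·5=20≤23, 1·0+6·5=30≤32, objective 20.
(a,b)=(1,4): 6·1+4·4=22≤23, 1·1+6·4=25≤32, objective 19.
(a,b)=(0,4): 6·0+4·4=16≤23, 1·0+6·4=24≤32, objective 16.
No feasible integer point exceeds 20.

20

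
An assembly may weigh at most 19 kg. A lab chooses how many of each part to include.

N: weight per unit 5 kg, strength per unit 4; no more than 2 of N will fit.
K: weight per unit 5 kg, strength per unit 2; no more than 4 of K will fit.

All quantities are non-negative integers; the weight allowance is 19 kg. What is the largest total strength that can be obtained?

N has the best ratio (4/5); taking only N gives at most 2×4 = 8 (stopped by the supply cap of 2).
Mixing does better — 2×N and 1×K: weight 15 ≤ 19, strength 2·4 + 1·2 = 10.

10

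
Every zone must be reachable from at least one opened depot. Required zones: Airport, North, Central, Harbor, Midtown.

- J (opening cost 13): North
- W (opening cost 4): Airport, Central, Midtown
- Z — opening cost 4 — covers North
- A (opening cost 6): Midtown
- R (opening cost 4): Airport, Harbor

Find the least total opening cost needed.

Choose W, Z, and R: together they cover Airport, North, Central, Harbor, Midtown — every zone.
Total opening cost: 4 + 4 + 4 = 12.
No cover costs less than 12.

12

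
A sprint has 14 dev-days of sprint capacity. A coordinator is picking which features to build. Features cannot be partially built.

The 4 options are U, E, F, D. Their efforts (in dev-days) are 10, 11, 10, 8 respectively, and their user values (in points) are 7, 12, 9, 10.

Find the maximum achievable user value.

Take E: effort 11 ≤ 14, user value 12.
No other feasible combination does better.

12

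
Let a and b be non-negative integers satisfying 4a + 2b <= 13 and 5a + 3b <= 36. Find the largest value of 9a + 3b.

(a,b)=(3,0): 4·3+2·0=12≤13, 5·3+3·0=15≤36, objective 27.
(a,b)=(2,1): 4·2+2·1=10≤13, 5·2+3·1=13≤36, objective 21.
(a,b)=(2,0): 4·2+2·0=8≤13, 5·2+3·0=10≤36, objective 18.
Maximum is 27 at (a,b)=(3,0).

27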